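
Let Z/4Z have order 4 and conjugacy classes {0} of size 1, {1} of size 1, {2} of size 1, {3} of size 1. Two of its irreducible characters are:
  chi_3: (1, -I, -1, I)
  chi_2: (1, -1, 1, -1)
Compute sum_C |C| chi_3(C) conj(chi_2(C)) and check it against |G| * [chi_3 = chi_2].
Sum = 0; so <chi_3, chi_2> = 0 (distinct irreducibles are orthogonal).

Details: Compute term by term over conjugacy classes (|C| * chi_3(C) * conj(chi_2(C))):
  1*(1)*conj(1) + 1*(-I)*conj(-1) + 1*(-1)*conj(1) + 1*(I)*conj(-1)
  = (1) + (I) + (-1) + (-I)
  = 0.
(Exp terms are combined using exp(i*s)*conj(exp(i*t)) = exp(i*(s-t)), and sums of them are collapsed using the identity that for every m > 1 the m distinct m-th roots of unity sum to 0, e.g. 1 + exp(2*I*pi/3) + exp(-2*I*pi/3) = 0.)
Dividing by |G| = 4 gives 0/4 = 0, matching the row-orthogonality relation <chi_3, chi_2> = [chi_3 = chi_2].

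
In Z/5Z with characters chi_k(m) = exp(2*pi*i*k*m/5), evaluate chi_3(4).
chi_3(4) = zeta_5^12 = exp(4*I*pi/5)

Reasoning: chi_3(4) = zeta_5^(3*4) = zeta_5^12. Since zeta_5^5 = 1, this equals zeta_5^2 = exp(2*pi*i*2/5) = exp(4*I*pi/5).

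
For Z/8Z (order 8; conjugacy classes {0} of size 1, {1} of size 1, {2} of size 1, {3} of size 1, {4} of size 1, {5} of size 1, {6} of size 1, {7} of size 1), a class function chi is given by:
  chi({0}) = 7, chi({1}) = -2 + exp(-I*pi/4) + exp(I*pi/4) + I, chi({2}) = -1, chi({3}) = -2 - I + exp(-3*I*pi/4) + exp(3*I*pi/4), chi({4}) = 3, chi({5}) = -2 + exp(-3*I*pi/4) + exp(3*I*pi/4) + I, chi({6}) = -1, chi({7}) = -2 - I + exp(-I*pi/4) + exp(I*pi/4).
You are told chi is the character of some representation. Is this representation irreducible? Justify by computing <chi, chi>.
Not irreducible (reducible): <chi, chi> = 11 > 1.

Argument: <chi, chi> = (1/|G|) sum_C |C| * |chi(C)|^2 = (1/8)[1*|7|^2 + 1*|-2 + exp(-I*pi/4) + exp(I*pi/4) + I|^2 + 1*|-1|^2 + 1*|-2 - I + exp(-3*I*pi/4) + exp(3*I*pi/4)|^2 + 1*|3|^2 + 1*|-2 + exp(-3*I*pi/4) + exp(3*I*pi/4) + I|^2 + 1*|-1|^2 + 1*|-2 - I + exp(-I*pi/4) + exp(I*pi/4)|^2]
  = (1/8)[(49) + (7 - 4*exp(I*pi/4) - 4*exp(-I*pi/4)) + (1) + (7 - 4*exp(3*I*pi/4) - 4*exp(-3*I*pi/4)) + (9) + (7 - 4*exp(3*I*pi/4) - 4*exp(-3*I*pi/4)) + (1) + (7 - 4*exp(I*pi/4) - 4*exp(-I*pi/4))] = 88/8 = 11.
(Exp terms are combined using exp(i*s)*conj(exp(i*t)) = exp(i*(s-t)), and sums of them are collapsed using the identity that for every m > 1 the m distinct m-th roots of unity sum to 0, e.g. 1 + exp(2*I*pi/3) + exp(-2*I*pi/3) = 0.)
A character is irreducible iff <chi, chi> = 1, so this representation is reducible.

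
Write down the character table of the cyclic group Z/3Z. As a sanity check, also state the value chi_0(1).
Character table of Z/3Z (irreps indexed chi_0,...,chi_2 with chi_k(m) = zeta_3^(k*m), zeta_3 = exp(2*pi*i/3)):
  irrep \ class  {0} (size 1)  {1} (size 1)    {2} (size 1)  
  chi_0          1             1               1             
  chi_1          1             exp(2*I*pi/3)   exp(-2*I*pi/3)
  chi_2          1             exp(-2*I*pi/3)  exp(2*I*pi/3) 

Spot check: chi_0(1) = zeta_3^(0*1) = zeta_3^0 = 1.

Proof sketch: Z/3Z is abelian, so all 3 irreducible complex representations are 1-dimensional. They are given by chi_k(m) = zeta_3^(k*m) for k = 0,...,2. Row orthogonality: sum_m chi_k(m) conj(chi_l(m)) = 3 * [k = l].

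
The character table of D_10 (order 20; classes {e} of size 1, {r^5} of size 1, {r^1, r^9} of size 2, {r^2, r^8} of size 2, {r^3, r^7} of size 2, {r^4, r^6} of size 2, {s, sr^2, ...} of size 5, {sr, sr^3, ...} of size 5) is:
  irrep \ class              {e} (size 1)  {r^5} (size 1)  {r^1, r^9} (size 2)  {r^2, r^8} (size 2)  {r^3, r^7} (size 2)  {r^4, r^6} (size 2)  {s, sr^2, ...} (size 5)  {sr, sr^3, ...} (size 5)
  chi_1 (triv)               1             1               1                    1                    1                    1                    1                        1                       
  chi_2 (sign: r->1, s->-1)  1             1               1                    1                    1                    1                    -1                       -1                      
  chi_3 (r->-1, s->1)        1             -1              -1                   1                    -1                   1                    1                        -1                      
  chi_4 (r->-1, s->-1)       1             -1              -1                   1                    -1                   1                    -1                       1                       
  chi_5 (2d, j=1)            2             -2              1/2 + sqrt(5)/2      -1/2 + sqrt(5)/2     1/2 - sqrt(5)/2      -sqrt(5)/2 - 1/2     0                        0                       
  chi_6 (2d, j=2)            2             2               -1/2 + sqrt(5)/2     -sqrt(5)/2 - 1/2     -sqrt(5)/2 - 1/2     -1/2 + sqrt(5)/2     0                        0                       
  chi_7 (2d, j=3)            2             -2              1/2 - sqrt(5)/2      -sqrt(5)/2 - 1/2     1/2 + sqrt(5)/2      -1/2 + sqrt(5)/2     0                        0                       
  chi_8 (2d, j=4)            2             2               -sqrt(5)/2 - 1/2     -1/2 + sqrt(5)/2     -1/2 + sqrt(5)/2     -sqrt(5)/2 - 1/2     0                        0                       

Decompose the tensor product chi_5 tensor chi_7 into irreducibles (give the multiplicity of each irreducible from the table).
chi_5 tensor chi_7 = chi_6 + chi_8 (all other irreducibles have multiplicity 0).

Working: The character of a tensor product is the pointwise product (chi_5 * chi_7)(C) = chi_5(C) * chi_7(C):
  {e}: (2)*(2), {r^5}: (-2)*(-2), {r^1, r^9}: (1/2 + sqrt(5)/2)*(1/2 - sqrt(5)/2), {r^2, r^8}: (-1/2 + sqrt(5)/2)*(-sqrt(5)/2 - 1/2), {r^3, r^7}: (1/2 - sqrt(5)/2)*(1/2 + sqrt(5)/2), {r^4, r^6}: (-sqrt(5)/2 - 1/2)*(-1/2 + sqrt(5)/2), {s, sr^2, ...}: (0)*(0), {sr, sr^3, ...}: (0)*(0)
so (chi_5 * chi_7) takes values
  {e} -> 4, {r^5} -> 4, {r^1, r^9} -> -1, {r^2, r^8} -> -1, {r^3, r^7} -> -1, {r^4, r^6} -> -1, {s, sr^2, ...} -> 0, {sr, sr^3, ...} -> 0.
Now take the inner product of this character with each irreducible chi from the table, <chi_5*chi_7, chi> = (1/20) sum_C |C| (chi_5*chi_7)(C) conj(chi(C)):
  <chi_5*chi_7, chi_1> = (1/20)[1*(4)*conj(1) + 1*(4)*conj(1) + 2*(-1)*conj(1) + 2*(-1)*conj(1) + 2*(-1)*conj(1) + 2*(-1)*conj(1) + 5*(0)*conj(1) + 5*(0)*conj(1)]
      = (1/20)[(4) + (4) + (-2) + (-2) + (-2) + (-2) + (0) + (0)] = 0/20 = 0
  <chi_5*chi_7, chi_2> = (1/20)[1*(4)*conj(1) + 1*(4)*conj(1) + 2*(-1)*conj(1) + 2*(-1)*conj(1) + 2*(-1)*conj(1) + 2*(-1)*conj(1) + 5*(0)*conj(-1) + 5*(0)*conj(-1)]
      = (1/20)[(4) + (4) + (-2) + (-2) + (-2) + (-2) + (0) + (0)] = 0/20 = 0
  <chi_5*chi_7, chi_3> = (1/20)[1*(4)*conj(1) + 1*(4)*conj(-1) + 2*(-1)*conj(-1) + 2*(-1)*conj(1) + 2*(-1)*conj(-1) + 2*(-1)*conj(1) + 5*(0)*conj(1) + 5*(0)*conj(-1)]
      = (1/20)[(4) + (-4) + (2) + (-2) + (2) + (-2) + (0) + (0)] = 0/20 = 0
  <chi_5*chi_7, chi_4> = (1/20)[1*(4)*conj(1) + 1*(4)*conj(-1) + 2*(-1)*conj(-1) + 2*(-1)*conj(1) + 2*(-1)*conj(-1) + 2*(-1)*conj(1) + 5*(0)*conj(-1) + 5*(0)*conj(1)]
      = (1/20)[(4) + (-4) + (2) + (-2) + (2) + (-2) + (0) + (0)] = 0/20 = 0
  <chi_5*chi_7, chi_5> = (1/20)[1*(4)*conj(2) + 1*(4)*conj(-2) + 2*(-1)*conj(1/2 + sqrt(5)/2) + 2*(-1)*conj(-1/2 + sqrt(5)/2) + 2*(-1)*conj(1/2 - sqrt(5)/2) + 2*(-1)*conj(-sqrt(5)/2 - 1/2) + 5*(0)*conj(0) + 5*(0)*conj(0)]
      = (1/20)[(8) + (-8) + (-sqrt(5) - 1) + (1 - sqrt(5)) + (-1 + sqrt(5)) + (1 + sqrt(5)) + (0) + (0)] = 0/20 = 0
  <chi_5*chi_7, chi_6> = (1/20)[1*(4)*conj(2) + 1*(4)*conj(2) + 2*(-1)*conj(-1/2 + sqrt(5)/2) + 2*(-1)*conj(-sqrt(5)/2 - 1/2) + 2*(-1)*conj(-sqrt(5)/2 - 1/2) + 2*(-1)*conj(-1/2 + sqrt(5)/2) + 5*(0)*conj(0) + 5*(0)*conj(0)]
      = (1/20)[(8) + (8) + (1 - sqrt(5)) + (1 + sqrt(5)) + (1 + sqrt(5)) + (1 - sqrt(5)) + (0) + (0)] = 20/20 = 1
  <chi_5*chi_7, chi_7> = (1/20)[1*(4)*conj(2) + 1*(4)*conj(-2) + 2*(-1)*conj(1/2 - sqrt(5)/2) + 2*(-1)*conj(-sqrt(5)/2 - 1/2) + 2*(-1)*conj(1/2 + sqrt(5)/2) + 2*(-1)*conj(-1/2 + sqrt(5)/2) + 5*(0)*conj(0) + 5*(0)*conj(0)]
      = (1/20)[(8) + (-8) + (-1 + sqrt(5)) + (1 + sqrt(5)) + (-sqrt(5) - 1) + (1 - sqrt(5)) + (0) + (0)] = 0/20 = 0
  <chi_5*chi_7, chi_8> = (1/20)[1*(4)*conj(2) + 1*(4)*conj(2) + 2*(-1)*conj(-sqrt(5)/2 - 1/2) + 2*(-1)*conj(-1/2 + sqrt(5)/2) + 2*(-1)*conj(-1/2 + sqrt(5)/2) + 2*(-1)*conj(-sqrt(5)/2 - 1/2) + 5*(0)*conj(0) + 5*(0)*conj(0)]
      = (1/20)[(8) + (8) + (1 + sqrt(5)) + (1 - sqrt(5)) + (1 - sqrt(5)) + (1 + sqrt(5)) + (0) + (0)] = 20/20 = 1
Hence the multiplicities are chi_6: 1, chi_8: 1. Dimension check: dim(chi_5)*dim(chi_7) = 2*2 = 4 and sum (mult * dim) = 1*2 + 1*2 = 4.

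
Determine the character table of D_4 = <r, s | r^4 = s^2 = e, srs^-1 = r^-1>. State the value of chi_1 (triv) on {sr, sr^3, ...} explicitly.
Conjugacy classes: {e} of size 1, {r^2} of size 1, {r^1, r^3} of size 2, {s, sr^2, ...} of size 2, {sr, sr^3, ...} of size 2.
Character table:
  irrep \ class              {e} (size 1)  {r^2} (size 1)  {r^1, r^3} (size 2)  {s, sr^2, ...} (size 2)  {sr, sr^3, ...} (size 2)
  chi_1 (triv)               1             1               1                    1                        1                       
  chi_2 (sign: r->1, s->-1)  1             1               1                    -1                       -1                      
  chi_3 (r->-1, s->1)        1             1               -1                   1                        -1                      
  chi_4 (r->-1, s->-1)       1             1               -1                   -1                       1                       
  chi_5 (2d, j=1)            2             -2              0                    0                        0                       

Spot check: chi_1 (triv) on {sr, sr^3, ...} = 1.

Derivation: D_4 has order 2*4 = 8 with 5 conjugacy classes, hence 5 irreducibles. Sum of squared dims 1 + 1 + 1 + 1 + 4 = 8 = |G|. Linear characters come from the abelianisation; the 2-dimensional irreps have character r^k -> 2*cos(2*pi*j*k/4), reflections -> 0.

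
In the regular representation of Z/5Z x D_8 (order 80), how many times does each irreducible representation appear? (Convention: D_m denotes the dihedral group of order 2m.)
Each irreducible V_i of dimension d_i appears with multiplicity d_i, i.e. rho_reg = (direct sum over all irreducibles V_i) d_i V_i. The irreducible dimensions for Z/5Z x D_8 are 1, 1, 1, 1, 1, 1, 1, 1, 1, 1, 1, 1, 1, 1, 1, 1, 1, 1, 1, 1, 2, 2, 2, 2, 2, 2, 2, 2, 2, 2, 2, 2, 2, 2, 2: 20 irreducibles of dimension 1, each with multiplicity 1; 15 irreducibles of dimension 2, each with multiplicity 2. Total dimension 20*1*1 + 15*2*2 = 80 = |G|.

Derivation: General theorem: in the regular representation of a finite group G, each irreducible appears with multiplicity equal to its dimension. Check: dim(rho_reg) = sum d_i^2 = 1 + 1 + 1 + 1 + 1 + 1 + 1 + 1 + 1 + 1 + 1 + 1 + 1 + 1 + 1 + 1 + 1 + 1 + 1 + 1 + 4 + 4 + 4 + 4 + 4 + 4 + 4 + 4 + 4 + 4 + 4 + 4 + 4 + 4 + 4 = 80 = |G|.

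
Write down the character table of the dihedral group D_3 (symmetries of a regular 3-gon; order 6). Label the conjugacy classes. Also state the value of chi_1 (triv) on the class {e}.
Conjugacy classes: {e} of size 1, {r^1, r^2} of size 2, {s, sr, ..., sr^2} of size 3.
Character table:
  irrep \ class              {e} (size 1)  {r^1, r^2} (size 2)  {s, sr, ..., sr^2} (size 3)
  chi_1 (triv)               1             1                    1                          
  chi_2 (sign: r->1, s->-1)  1             1                    -1                         
  chi_3 (2d, j=1)            2             -1                   0                          

Spot check: chi_1 (triv) on {e} = 1.

Proof sketch: D_3 has order 2*3 = 6 with 3 conjugacy classes, hence 3 irreducibles. Sum of squared dims 1 + 1 + 4 = 6 = |G|. Linear characters come from the abelianisation; the 2-dimensional irreps have character r^k -> 2*cos(2*pi*j*k/3), reflections -> 0.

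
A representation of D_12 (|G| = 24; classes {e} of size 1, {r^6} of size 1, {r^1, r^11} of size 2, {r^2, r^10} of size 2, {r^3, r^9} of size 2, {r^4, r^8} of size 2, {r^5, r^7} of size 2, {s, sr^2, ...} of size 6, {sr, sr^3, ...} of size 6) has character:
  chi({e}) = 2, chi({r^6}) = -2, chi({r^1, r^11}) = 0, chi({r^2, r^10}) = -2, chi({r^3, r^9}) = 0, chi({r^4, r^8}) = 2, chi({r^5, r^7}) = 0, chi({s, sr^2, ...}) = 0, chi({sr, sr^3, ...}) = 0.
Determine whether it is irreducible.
Irreducible: <chi, chi> = 1.

Derivation: <chi, chi> = (1/|G|) sum_C |C| * |chi(C)|^2 = (1/24)[1*|2|^2 + 1*|-2|^2 + 2*|0|^2 + 2*|-2|^2 + 2*|0|^2 + 2*|2|^2 + 2*|0|^2 + 6*|0|^2 + 6*|0|^2]
  = (1/24)[(4) + (4) + (0) + (8) + (0) + (8) + (0) + (0) + (0)] = 24/24 = 1.
A character is irreducible iff <chi, chi> = 1, so this representation is irreducible.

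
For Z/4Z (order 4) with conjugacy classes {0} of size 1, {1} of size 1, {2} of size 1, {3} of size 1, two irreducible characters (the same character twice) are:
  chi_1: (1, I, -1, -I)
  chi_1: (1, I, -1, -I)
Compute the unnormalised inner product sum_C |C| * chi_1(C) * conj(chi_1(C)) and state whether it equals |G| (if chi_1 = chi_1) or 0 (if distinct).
Sum = 4 = |G| = 4; so <chi_1, chi_1> = 1 (norm-1 confirms irreducibility).

Proof sketch: Compute term by term over conjugacy classes (|C| * chi_1(C) * conj(chi_1(C))):
  1*(1)*conj(1) + 1*(I)*conj(I) + 1*(-1)*conj(-1) + 1*(-I)*conj(-I)
  = (1) + (1) + (1) + (1)
  = 4.
(Exp terms are combined using exp(i*s)*conj(exp(i*t)) = exp(i*(s-t)), and sums of them are collapsed using the identity that for every m > 1 the m distinct m-th roots of unity sum to 0, e.g. 1 + exp(2*I*pi/3) + exp(-2*I*pi/3) = 0.)
Dividing by |G| = 4 gives 4/4 = 1, matching the row-orthogonality relation <chi_1, chi_1> = [chi_1 = chi_1].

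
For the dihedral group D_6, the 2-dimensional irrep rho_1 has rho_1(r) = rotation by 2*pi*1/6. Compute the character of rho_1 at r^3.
chi_{rho_1}(r^3) = 2*cos(2*pi*1*3/6) = -2

Details: rho_1(r^3) is rotation by angle 2*pi*1*3/6, whose trace is 2*cos(2*pi*1*3/6) = -2.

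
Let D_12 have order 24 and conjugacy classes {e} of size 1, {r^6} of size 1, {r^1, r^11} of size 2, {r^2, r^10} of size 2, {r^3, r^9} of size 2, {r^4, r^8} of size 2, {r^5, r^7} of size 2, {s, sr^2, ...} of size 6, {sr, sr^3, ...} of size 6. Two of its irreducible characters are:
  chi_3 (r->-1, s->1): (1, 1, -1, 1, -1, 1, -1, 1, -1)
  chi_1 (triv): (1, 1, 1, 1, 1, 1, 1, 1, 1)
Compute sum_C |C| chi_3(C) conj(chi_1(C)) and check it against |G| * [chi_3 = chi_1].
Sum = 0; so <chi_3, chi_1> = 0 (distinct irreducibles are orthogonal).

Details: Compute term by term over conjugacy classes (|C| * chi_3(C) * conj(chi_1(C))):
  1*(1)*conj(1) + 1*(1)*conj(1) + 2*(-1)*conj(1) + 2*(1)*conj(1) + 2*(-1)*conj(1) + 2*(1)*conj(1) + 2*(-1)*conj(1) + 6*(1)*conj(1) + 6*(-1)*conj(1)
  = (1) + (1) + (-2) + (2) + (-2) + (2) + (-2) + (6) + (-6)
  = 0.
Dividing by |G| = 24 gives 0/24 = 0, matching the row-orthogonality relation <chi_3, chi_1> = [chi_3 = chi_1].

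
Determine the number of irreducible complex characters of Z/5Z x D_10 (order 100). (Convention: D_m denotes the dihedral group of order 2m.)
40

Working: The number of irreducible complex representations of a finite group equals its number of conjugacy classes. For a direct product, #classes(G x H) = #classes(G) * #classes(H). Z/5Z has 5 classes (abelian), D_10 has 8 classes, so 5 * 8 = 40, so Z/5Z x D_10 (order 100) has exactly 40 irreducible complex representations.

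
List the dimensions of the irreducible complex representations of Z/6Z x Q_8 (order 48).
Dimensions: 1, 1, 1, 1, 1, 1, 1, 1, 1, 1, 1, 1, 1, 1, 1, 1, 1, 1, 1, 1, 1, 1, 1, 1, 2, 2, 2, 2, 2, 2

Why: There are 30 irreducibles (= number of conjugacy classes). Their dimensions d_i satisfy sum d_i^2 = |G| = 48: 1 + 1 + 1 + 1 + 1 + 1 + 1 + 1 + 1 + 1 + 1 + 1 + 1 + 1 + 1 + 1 + 1 + 1 + 1 + 1 + 1 + 1 + 1 + 1 + 4 + 4 + 4 + 4 + 4 + 4 = 48. (For the product with Z/6Z: each of the 6 1-dim characters of Z/6Z tensors with each irrep of Q_8, giving 6 copies of each Q_8-dimension.)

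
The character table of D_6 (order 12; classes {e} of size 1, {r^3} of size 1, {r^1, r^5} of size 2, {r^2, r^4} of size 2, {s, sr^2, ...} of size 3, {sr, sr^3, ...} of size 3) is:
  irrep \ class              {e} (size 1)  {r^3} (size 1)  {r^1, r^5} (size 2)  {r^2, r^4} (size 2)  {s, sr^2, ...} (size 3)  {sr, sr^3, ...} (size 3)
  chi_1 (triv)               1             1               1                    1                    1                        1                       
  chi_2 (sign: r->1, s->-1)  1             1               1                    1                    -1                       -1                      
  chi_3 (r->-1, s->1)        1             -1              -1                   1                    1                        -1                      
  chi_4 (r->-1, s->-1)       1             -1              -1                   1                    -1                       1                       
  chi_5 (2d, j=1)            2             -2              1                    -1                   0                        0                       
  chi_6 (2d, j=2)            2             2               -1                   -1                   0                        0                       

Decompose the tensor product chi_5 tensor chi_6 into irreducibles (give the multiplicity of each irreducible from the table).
chi_5 tensor chi_6 = chi_3 + chi_4 + chi_5 (all other irreducibles have multiplicity 0).

Why: The character of a tensor product is the pointwise product (chi_5 * chi_6)(C) = chi_5(C) * chi_6(C):
  {e}: (2)*(2), {r^3}: (-2)*(2), {r^1, r^5}: (1)*(-1), {r^2, r^4}: (-1)*(-1), {s, sr^2, ...}: (0)*(0), {sr, sr^3, ...}: (0)*(0)
so (chi_5 * chi_6) takes values
  {e} -> 4, {r^3} -> -4, {r^1, r^5} -> -1, {r^2, r^4} -> 1, {s, sr^2, ...} -> 0, {sr, sr^3, ...} -> 0.
Now take the inner product of this character with each irreducible chi from the table, <chi_5*chi_6, chi> = (1/12) sum_C |C| (chi_5*chi_6)(C) conj(chi(C)):
  <chi_5*chi_6, chi_1> = (1/12)[1*(4)*conj(1) + 1*(-4)*conj(1) + 2*(-1)*conj(1) + 2*(1)*conj(1) + 3*(0)*conj(1) + 3*(0)*conj(1)]
      = (1/12)[(4) + (-4) + (-2) + (2) + (0) + (0)] = 0/12 = 0
  <chi_5*chi_6, chi_2> = (1/12)[1*(4)*conj(1) + 1*(-4)*conj(1) + 2*(-1)*conj(1) + 2*(1)*conj(1) + 3*(0)*conj(-1) + 3*(0)*conj(-1)]
      = (1/12)[(4) + (-4) + (-2) + (2) + (0) + (0)] = 0/12 = 0
  <chi_5*chi_6, chi_3> = (1/12)[1*(4)*conj(1) + 1*(-4)*conj(-1) + 2*(-1)*conj(-1) + 2*(1)*conj(1) + 3*(0)*conj(1) + 3*(0)*conj(-1)]
      = (1/12)[(4) + (4) + (2) + (2) + (0) + (0)] = 12/12 = 1
  <chi_5*chi_6, chi_4> = (1/12)[1*(4)*conj(1) + 1*(-4)*conj(-1) + 2*(-1)*conj(-1) + 2*(1)*conj(1) + 3*(0)*conj(-1) + 3*(0)*conj(1)]
      = (1/12)[(4) + (4) + (2) + (2) + (0) + (0)] = 12/12 = 1
  <chi_5*chi_6, chi_5> = (1/12)[1*(4)*conj(2) + 1*(-4)*conj(-2) + 2*(-1)*conj(1) + 2*(1)*conj(-1) + 3*(0)*conj(0) + 3*(0)*conj(0)]
      = (1/12)[(8) + (8) + (-2) + (-2) + (0) + (0)] = 12/12 = 1
  <chi_5*chi_6, chi_6> = (1/12)[1*(4)*conj(2) + 1*(-4)*conj(2) + 2*(-1)*conj(-1) + 2*(1)*conj(-1) + 3*(0)*conj(0) + 3*(0)*conj(0)]
      = (1/12)[(8) + (-8) + (2) + (-2) + (0) + (0)] = 0/12 = 0
Hence the multiplicities are chi_3: 1, chi_4: 1, chi_5: 1. Dimension check: dim(chi_5)*dim(chi_6) = 2*2 = 4 and sum (mult * dim) = 1*1 + 1*1 + 1*2 = 4.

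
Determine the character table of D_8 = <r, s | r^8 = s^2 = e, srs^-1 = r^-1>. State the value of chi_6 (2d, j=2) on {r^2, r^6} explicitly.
Conjugacy classes: {e} of size 1, {r^4} of size 1, {r^1, r^7} of size 2, {r^2, r^6} of size 2, {r^3, r^5} of size 2, {s, sr^2, ...} of size 4, {sr, sr^3, ...} of size 4.
Character table:
  irrep \ class              {e} (size 1)  {r^4} (size 1)  {r^1, r^7} (size 2)  {r^2, r^6} (size 2)  {r^3, r^5} (size 2)  {s, sr^2, ...} (size 4)  {sr, sr^3, ...} (size 4)
  chi_1 (triv)               1             1               1                    1                    1                    1                        1                       
  chi_2 (sign: r->1, s->-1)  1             1               1                    1                    1                    -1                       -1                      
  chi_3 (r->-1, s->1)        1             1               -1                   1                    -1                   1                        -1                      
  chi_4 (r->-1, s->-1)       1             1               -1                   1                    -1                   -1                       1                       
  chi_5 (2d, j=1)            2             -2              sqrt(2)              0                    -sqrt(2)             0                        0                       
  chi_6 (2d, j=2)            2             2               0                    -2                   0                    0                        0                       
  chi_7 (2d, j=3)            2             -2              -sqrt(2)             0                    sqrt(2)              0                        0                       

Spot check: chi_6 (2d, j=2) on {r^2, r^6} = -2.

Why: D_8 has order 2*8 = 16 with 7 conjugacy classes, hence 7 irreducibles. Sum of squared dims 1 + 1 + 1 + 1 + 4 + 4 + 4 = 16 = |G|. Linear characters come from the abelianisation; the 2-dimensional irreps have character r^k -> 2*cos(2*pi*j*k/8), reflections -> 0.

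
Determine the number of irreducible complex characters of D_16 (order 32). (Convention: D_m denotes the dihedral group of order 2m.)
11

Reasoning: The number of irreducible complex representations of a finite group equals its number of conjugacy classes. D_16 has 11 conjugacy classes (n/2 + 3 for n even), so D_16 (order 32) has exactly 11 irreducible complex representations.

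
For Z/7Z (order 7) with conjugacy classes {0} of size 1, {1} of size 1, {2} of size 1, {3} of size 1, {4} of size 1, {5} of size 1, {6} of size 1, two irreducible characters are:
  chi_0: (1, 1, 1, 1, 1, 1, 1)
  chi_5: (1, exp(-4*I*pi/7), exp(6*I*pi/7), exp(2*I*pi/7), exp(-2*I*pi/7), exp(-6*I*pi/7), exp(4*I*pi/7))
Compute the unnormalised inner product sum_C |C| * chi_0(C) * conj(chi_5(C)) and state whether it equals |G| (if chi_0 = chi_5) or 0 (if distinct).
Sum = 0; so <chi_0, chi_5> = 0 (distinct irreducibles are orthogonal).

Justification: Compute term by term over conjugacy classes (|C| * chi_0(C) * conj(chi_5(C))):
  1*(1)*conj(1) + 1*(1)*conj(exp(-4*I*pi/7)) + 1*(1)*conj(exp(6*I*pi/7)) + 1*(1)*conj(exp(2*I*pi/7)) + 1*(1)*conj(exp(-2*I*pi/7)) + 1*(1)*conj(exp(-6*I*pi/7)) + 1*(1)*conj(exp(4*I*pi/7))
  = (1) + (exp(4*I*pi/7)) + (exp(-6*I*pi/7)) + (exp(-2*I*pi/7)) + (exp(2*I*pi/7)) + (exp(6*I*pi/7)) + (exp(-4*I*pi/7))
  = 0.
(Exp terms are combined using exp(i*s)*conj(exp(i*t)) = exp(i*(s-t)), and sums of them are collapsed using the identity that for every m > 1 the m distinct m-th roots of unity sum to 0, e.g. 1 + exp(2*I*pi/3) + exp(-2*I*pi/3) = 0.)
Dividing by |G| = 7 gives 0/7 = 0, matching the row-orthogonality relation <chi_0, chi_5> = [chi_0 = chi_5].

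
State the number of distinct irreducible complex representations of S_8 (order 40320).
22

Proof sketch: The number of irreducible complex representations of a finite group equals its number of conjugacy classes. Conjugacy classes in S_8 correspond to cycle types, i.e. partitions of 8; there are p(8) = 22 of them, so S_8 (order 40320) has exactly 22 irreducible complex representations.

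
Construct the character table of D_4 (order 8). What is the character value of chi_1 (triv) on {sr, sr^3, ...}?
Conjugacy classes: {e} of size 1, {r^2} of size 1, {r^1, r^3} of size 2, {s, sr^2, ...} of size 2, {sr, sr^3, ...} of size 2.
Character table:
  irrep \ class              {e} (size 1)  {r^2} (size 1)  {r^1, r^3} (size 2)  {s, sr^2, ...} (size 2)  {sr, sr^3, ...} (size 2)
  chi_1 (triv)               1             1               1                    1                        1                       
  chi_2 (sign: r->1, s->-1)  1             1               1                    -1                       -1                      
  chi_3 (r->-1, s->1)        1             1               -1                   1                        -1                      
  chi_4 (r->-1, s->-1)       1             1               -1                   -1                       1                       
  chi_5 (2d, j=1)            2             -2              0                    0                        0                       

Spot check: chi_1 (triv) on {sr, sr^3, ...} = 1.

Details: D_4 has order 2*4 = 8 with 5 conjugacy classes, hence 5 irreducibles. Sum of squared dims 1 + 1 + 1 + 1 + 4 = 8 = |G|. Linear characters come from the abelianisation; the 2-dimensional irreps have character r^k -> 2*cos(2*pi*j*k/4), reflections -> 0.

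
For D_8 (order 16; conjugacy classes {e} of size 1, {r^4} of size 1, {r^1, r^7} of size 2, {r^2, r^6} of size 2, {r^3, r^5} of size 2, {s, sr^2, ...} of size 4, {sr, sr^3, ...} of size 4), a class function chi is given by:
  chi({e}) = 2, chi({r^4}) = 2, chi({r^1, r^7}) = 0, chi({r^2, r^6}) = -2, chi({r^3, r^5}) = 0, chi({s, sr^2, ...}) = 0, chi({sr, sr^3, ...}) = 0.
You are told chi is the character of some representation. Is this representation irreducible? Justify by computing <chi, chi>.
Irreducible: <chi, chi> = 1.

Solution. <chi, chi> = (1/|G|) sum_C |C| * |chi(C)|^2 = (1/16)[1*|2|^2 + 1*|2|^2 + 2*|0|^2 + 2*|-2|^2 + 2*|0|^2 + 4*|0|^2 + 4*|0|^2]
  = (1/16)[(4) + (4) + (0) + (8) + (0) + (0) + (0)] = 16/16 = 1.
A character is irreducible iff <chi, chi> = 1, so this representation is irreducible.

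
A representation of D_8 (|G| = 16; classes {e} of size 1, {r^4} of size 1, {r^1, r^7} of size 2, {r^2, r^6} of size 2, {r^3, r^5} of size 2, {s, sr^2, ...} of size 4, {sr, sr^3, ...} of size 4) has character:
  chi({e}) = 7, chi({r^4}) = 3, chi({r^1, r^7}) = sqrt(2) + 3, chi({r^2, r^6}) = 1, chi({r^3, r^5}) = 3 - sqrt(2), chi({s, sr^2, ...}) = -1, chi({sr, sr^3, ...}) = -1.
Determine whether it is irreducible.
Not irreducible (reducible): <chi, chi> = 7 > 1.

Explanation: <chi, chi> = (1/|G|) sum_C |C| * |chi(C)|^2 = (1/16)[1*|7|^2 + 1*|3|^2 + 2*|sqrt(2) + 3|^2 + 2*|1|^2 + 2*|3 - sqrt(2)|^2 + 4*|-1|^2 + 4*|-1|^2]
  = (1/16)[(49) + (9) + (12*sqrt(2) + 22) + (2) + (22 - 12*sqrt(2)) + (4) + (4)] = 112/16 = 7.
A character is irreducible iff <chi, chi> = 1, so this representation is reducible.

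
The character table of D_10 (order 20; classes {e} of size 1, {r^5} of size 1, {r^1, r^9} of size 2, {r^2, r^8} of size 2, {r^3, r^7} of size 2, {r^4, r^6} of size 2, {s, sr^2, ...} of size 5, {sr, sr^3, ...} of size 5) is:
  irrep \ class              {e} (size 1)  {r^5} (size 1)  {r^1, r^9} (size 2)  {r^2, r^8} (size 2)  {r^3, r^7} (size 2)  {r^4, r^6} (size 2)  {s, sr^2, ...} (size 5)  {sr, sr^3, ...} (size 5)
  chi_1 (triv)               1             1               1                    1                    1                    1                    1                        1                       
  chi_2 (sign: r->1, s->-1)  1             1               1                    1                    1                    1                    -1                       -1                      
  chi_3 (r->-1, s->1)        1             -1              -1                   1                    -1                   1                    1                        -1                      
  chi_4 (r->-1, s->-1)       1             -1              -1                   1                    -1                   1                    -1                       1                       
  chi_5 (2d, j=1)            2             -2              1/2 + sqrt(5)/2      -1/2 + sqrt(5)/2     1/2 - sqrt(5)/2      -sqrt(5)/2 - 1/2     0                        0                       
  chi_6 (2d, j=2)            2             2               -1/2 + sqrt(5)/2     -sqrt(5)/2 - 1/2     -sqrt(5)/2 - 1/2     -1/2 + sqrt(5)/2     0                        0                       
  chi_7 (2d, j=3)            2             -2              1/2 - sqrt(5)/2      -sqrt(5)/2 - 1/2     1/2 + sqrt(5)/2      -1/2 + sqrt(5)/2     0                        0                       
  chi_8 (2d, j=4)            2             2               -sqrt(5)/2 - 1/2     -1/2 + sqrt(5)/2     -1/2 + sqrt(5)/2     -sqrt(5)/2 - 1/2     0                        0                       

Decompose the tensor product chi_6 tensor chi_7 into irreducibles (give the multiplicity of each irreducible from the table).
chi_6 tensor chi_7 = chi_3 + chi_4 + chi_5 (all other irreducibles have multiplicity 0).

Explanation: The character of a tensor product is the pointwise product (chi_6 * chi_7)(C) = chi_6(C) * chi_7(C):
  {e}: (2)*(2), {r^5}: (2)*(-2), {r^1, r^9}: (-1/2 + sqrt(5)/2)*(1/2 - sqrt(5)/2), {r^2, r^8}: (-sqrt(5)/2 - 1/2)*(-sqrt(5)/2 - 1/2), {r^3, r^7}: (-sqrt(5)/2 - 1/2)*(1/2 + sqrt(5)/2), {r^4, r^6}: (-1/2 + sqrt(5)/2)*(-1/2 + sqrt(5)/2), {s, sr^2, ...}: (0)*(0), {sr, sr^3, ...}: (0)*(0)
so (chi_6 * chi_7) takes values
  {e} -> 4, {r^5} -> -4, {r^1, r^9} -> -3/2 + sqrt(5)/2, {r^2, r^8} -> sqrt(5)/2 + 3/2, {r^3, r^7} -> -3/2 - sqrt(5)/2, {r^4, r^6} -> 3/2 - sqrt(5)/2, {s, sr^2, ...} -> 0, {sr, sr^3, ...} -> 0.
Now take the inner product of this character with each irreducible chi from the table, <chi_6*chi_7, chi> = (1/20) sum_C |C| (chi_6*chi_7)(C) conj(chi(C)):
  <chi_6*chi_7, chi_1> = (1/20)[1*(4)*conj(1) + 1*(-4)*conj(1) + 2*(-3/2 + sqrt(5)/2)*conj(1) + 2*(sqrt(5)/2 + 3/2)*conj(1) + 2*(-3/2 - sqrt(5)/2)*conj(1) + 2*(3/2 - sqrt(5)/2)*conj(1) + 5*(0)*conj(1) + 5*(0)*conj(1)]
      = (1/20)[(4) + (-4) + (-3 + sqrt(5)) + (sqrt(5) + 3) + (-3 - sqrt(5)) + (3 - sqrt(5)) + (0) + (0)] = 0/20 = 0
  <chi_6*chi_7, chi_2> = (1/20)[1*(4)*conj(1) + 1*(-4)*conj(1) + 2*(-3/2 + sqrt(5)/2)*conj(1) + 2*(sqrt(5)/2 + 3/2)*conj(1) + 2*(-3/2 - sqrt(5)/2)*conj(1) + 2*(3/2 - sqrt(5)/2)*conj(1) + 5*(0)*conj(-1) + 5*(0)*conj(-1)]
      = (1/20)[(4) + (-4) + (-3 + sqrt(5)) + (sqrt(5) + 3) + (-3 - sqrt(5)) + (3 - sqrt(5)) + (0) + (0)] = 0/20 = 0
  <chi_6*chi_7, chi_3> = (1/20)[1*(4)*conj(1) + 1*(-4)*conj(-1) + 2*(-3/2 + sqrt(5)/2)*conj(-1) + 2*(sqrt(5)/2 + 3/2)*conj(1) + 2*(-3/2 - sqrt(5)/2)*conj(-1) + 2*(3/2 - sqrt(5)/2)*conj(1) + 5*(0)*conj(1) + 5*(0)*conj(-1)]
      = (1/20)[(4) + (4) + (3 - sqrt(5)) + (sqrt(5) + 3) + (sqrt(5) + 3) + (3 - sqrt(5)) + (0) + (0)] = 20/20 = 1
  <chi_6*chi_7, chi_4> = (1/20)[1*(4)*conj(1) + 1*(-4)*conj(-1) + 2*(-3/2 + sqrt(5)/2)*conj(-1) + 2*(sqrt(5)/2 + 3/2)*conj(1) + 2*(-3/2 - sqrt(5)/2)*conj(-1) + 2*(3/2 - sqrt(5)/2)*conj(1) + 5*(0)*conj(-1) + 5*(0)*conj(1)]
      = (1/20)[(4) + (4) + (3 - sqrt(5)) + (sqrt(5) + 3) + (sqrt(5) + 3) + (3 - sqrt(5)) + (0) + (0)] = 20/20 = 1
  <chi_6*chi_7, chi_5> = (1/20)[1*(4)*conj(2) + 1*(-4)*conj(-2) + 2*(-3/2 + sqrt(5)/2)*conj(1/2 + sqrt(5)/2) + 2*(sqrt(5)/2 + 3/2)*conj(-1/2 + sqrt(5)/2) + 2*(-3/2 - sqrt(5)/2)*conj(1/2 - sqrt(5)/2) + 2*(3/2 - sqrt(5)/2)*conj(-sqrt(5)/2 - 1/2) + 5*(0)*conj(0) + 5*(0)*conj(0)]
      = (1/20)[(8) + (8) + (1 - sqrt(5)) + (1 + sqrt(5)) + (1 + sqrt(5)) + (1 - sqrt(5)) + (0) + (0)] = 20/20 = 1
  <chi_6*chi_7, chi_6> = (1/20)[1*(4)*conj(2) + 1*(-4)*conj(2) + 2*(-3/2 + sqrt(5)/2)*conj(-1/2 + sqrt(5)/2) + 2*(sqrt(5)/2 + 3/2)*conj(-sqrt(5)/2 - 1/2) + 2*(-3/2 - sqrt(5)/2)*conj(-sqrt(5)/2 - 1/2) + 2*(3/2 - sqrt(5)/2)*conj(-1/2 + sqrt(5)/2) + 5*(0)*conj(0) + 5*(0)*conj(0)]
      = (1/20)[(8) + (-8) + (4 - 2*sqrt(5)) + (-2*sqrt(5) - 4) + (4 + 2*sqrt(5)) + (-4 + 2*sqrt(5)) + (0) + (0)] = 0/20 = 0
  <chi_6*chi_7, chi_7> = (1/20)[1*(4)*conj(2) + 1*(-4)*conj(-2) + 2*(-3/2 + sqrt(5)/2)*conj(1/2 - sqrt(5)/2) + 2*(sqrt(5)/2 + 3/2)*conj(-sqrt(5)/2 - 1/2) + 2*(-3/2 - sqrt(5)/2)*conj(1/2 + sqrt(5)/2) + 2*(3/2 - sqrt(5)/2)*conj(-1/2 + sqrt(5)/2) + 5*(0)*conj(0) + 5*(0)*conj(0)]
      = (1/20)[(8) + (8) + (-4 + 2*sqrt(5)) + (-2*sqrt(5) - 4) + (-2*sqrt(5) - 4) + (-4 + 2*sqrt(5)) + (0) + (0)] = 0/20 = 0
  <chi_6*chi_7, chi_8> = (1/20)[1*(4)*conj(2) + 1*(-4)*conj(2) + 2*(-3/2 + sqrt(5)/2)*conj(-sqrt(5)/2 - 1/2) + 2*(sqrt(5)/2 + 3/2)*conj(-1/2 + sqrt(5)/2) + 2*(-3/2 - sqrt(5)/2)*conj(-1/2 + sqrt(5)/2) + 2*(3/2 - sqrt(5)/2)*conj(-sqrt(5)/2 - 1/2) + 5*(0)*conj(0) + 5*(0)*conj(0)]
      = (1/20)[(8) + (-8) + (-1 + sqrt(5)) + (1 + sqrt(5)) + (-sqrt(5) - 1) + (1 - sqrt(5)) + (0) + (0)] = 0/20 = 0
Hence the multiplicities are chi_3: 1, chi_4: 1, chi_5: 1. Dimension check: dim(chi_6)*dim(chi_7) = 2*2 = 4 and sum (mult * dim) = 1*1 + 1*1 + 1*2 = 4.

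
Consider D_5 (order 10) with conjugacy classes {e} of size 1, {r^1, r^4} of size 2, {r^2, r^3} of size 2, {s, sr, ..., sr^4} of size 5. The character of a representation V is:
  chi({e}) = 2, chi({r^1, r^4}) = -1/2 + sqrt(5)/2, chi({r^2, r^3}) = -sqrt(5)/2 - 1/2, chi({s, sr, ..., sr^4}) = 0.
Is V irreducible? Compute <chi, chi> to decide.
Irreducible: <chi, chi> = 1.

Working: <chi, chi> = (1/|G|) sum_C |C| * |chi(C)|^2 = (1/10)[1*|2|^2 + 2*|-1/2 + sqrt(5)/2|^2 + 2*|-sqrt(5)/2 - 1/2|^2 + 5*|0|^2]
  = (1/10)[(4) + (3 - sqrt(5)) + (sqrt(5) + 3) + (0)] = 10/10 = 1.
A character is irreducible iff <chi, chi> = 1, so this representation is irreducible.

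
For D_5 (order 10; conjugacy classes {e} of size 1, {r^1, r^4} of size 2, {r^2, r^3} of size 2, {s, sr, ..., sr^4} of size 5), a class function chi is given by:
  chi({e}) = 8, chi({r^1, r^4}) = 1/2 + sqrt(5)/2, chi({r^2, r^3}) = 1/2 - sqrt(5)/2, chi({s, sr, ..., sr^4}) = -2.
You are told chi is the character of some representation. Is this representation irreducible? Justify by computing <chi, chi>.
Not irreducible (reducible): <chi, chi> = 9 > 1.

Why: <chi, chi> = (1/|G|) sum_C |C| * |chi(C)|^2 = (1/10)[1*|8|^2 + 2*|1/2 + sqrt(5)/2|^2 + 2*|1/2 - sqrt(5)/2|^2 + 5*|-2|^2]
  = (1/10)[(64) + (sqrt(5) + 3) + (3 - sqrt(5)) + (20)] = 90/10 = 9.
A character is irreducible iff <chi, chi> = 1, so this representation is reducible.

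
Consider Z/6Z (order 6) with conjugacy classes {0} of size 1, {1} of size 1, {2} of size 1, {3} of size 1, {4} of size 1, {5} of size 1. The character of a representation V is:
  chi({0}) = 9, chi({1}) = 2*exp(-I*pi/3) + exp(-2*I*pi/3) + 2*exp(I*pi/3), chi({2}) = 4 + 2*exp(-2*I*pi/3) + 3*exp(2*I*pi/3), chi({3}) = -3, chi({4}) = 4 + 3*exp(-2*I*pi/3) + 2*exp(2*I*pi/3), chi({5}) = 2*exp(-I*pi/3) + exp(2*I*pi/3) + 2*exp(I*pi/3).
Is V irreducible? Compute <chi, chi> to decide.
Not irreducible (reducible): <chi, chi> = 17 > 1.

Proof sketch: <chi, chi> = (1/|G|) sum_C |C| * |chi(C)|^2 = (1/6)[1*|9|^2 + 1*|2*exp(-I*pi/3) + exp(-2*I*pi/3) + 2*exp(I*pi/3)|^2 + 1*|4 + 2*exp(-2*I*pi/3) + 3*exp(2*I*pi/3)|^2 + 1*|-3|^2 + 1*|4 + 3*exp(-2*I*pi/3) + 2*exp(2*I*pi/3)|^2 + 1*|2*exp(-I*pi/3) + exp(2*I*pi/3) + 2*exp(I*pi/3)|^2]
  = (1/6)[(81) + (3) + (3) + (9) + (3) + (3)] = 102/6 = 17.
(Exp terms are combined using exp(i*s)*conj(exp(i*t)) = exp(i*(s-t)), and sums of them are collapsed using the identity that for every m > 1 the m distinct m-th roots of unity sum to 0, e.g. 1 + exp(2*I*pi/3) + exp(-2*I*pi/3) = 0.)
A character is irreducible iff <chi, chi> = 1, so this representation is reducible.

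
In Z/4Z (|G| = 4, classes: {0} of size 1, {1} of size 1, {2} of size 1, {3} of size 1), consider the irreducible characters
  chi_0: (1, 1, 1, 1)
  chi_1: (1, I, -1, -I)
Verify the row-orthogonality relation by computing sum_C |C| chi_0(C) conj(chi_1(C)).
Sum = 0; so <chi_0, chi_1> = 0 (distinct irreducibles are orthogonal).

Solution. Compute term by term over conjugacy classes (|C| * chi_0(C) * conj(chi_1(C))):
  1*(1)*conj(1) + 1*(1)*conj(I) + 1*(1)*conj(-1) + 1*(1)*conj(-I)
  = (1) + (-I) + (-1) + (I)
  = 0.
(Exp terms are combined using exp(i*s)*conj(exp(i*t)) = exp(i*(s-t)), and sums of them are collapsed using the identity that for every m > 1 the m distinct m-th roots of unity sum to 0, e.g. 1 + exp(2*I*pi/3) + exp(-2*I*pi/3) = 0.)
Dividing by |G| = 4 gives 0/4 = 0, matching the row-orthogonality relation <chi_0, chi_1> = [chi_0 = chi_1].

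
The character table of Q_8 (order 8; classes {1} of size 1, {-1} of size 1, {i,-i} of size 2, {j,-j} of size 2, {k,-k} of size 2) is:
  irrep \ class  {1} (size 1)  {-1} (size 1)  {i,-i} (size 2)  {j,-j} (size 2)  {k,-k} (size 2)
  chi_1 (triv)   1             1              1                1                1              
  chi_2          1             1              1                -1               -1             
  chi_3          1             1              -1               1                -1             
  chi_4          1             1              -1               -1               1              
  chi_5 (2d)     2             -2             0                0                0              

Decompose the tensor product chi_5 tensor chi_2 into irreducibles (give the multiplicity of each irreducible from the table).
chi_5 tensor chi_2 = chi_5 (all other irreducibles have multiplicity 0).

Reasoning: The character of a tensor product is the pointwise product (chi_5 * chi_2)(C) = chi_5(C) * chi_2(C):
  {1}: (2)*(1), {-1}: (-2)*(1), {i,-i}: (0)*(1), {j,-j}: (0)*(-1), {k,-k}: (0)*(-1)
so (chi_5 * chi_2) takes values
  {1} -> 2, {-1} -> -2, {i,-i} -> 0, {j,-j} -> 0, {k,-k} -> 0.
Now take the inner product of this character with each irreducible chi from the table, <chi_5*chi_2, chi> = (1/8) sum_C |C| (chi_5*chi_2)(C) conj(chi(C)):
  <chi_5*chi_2, chi_1> = (1/8)[1*(2)*conj(1) + 1*(-2)*conj(1) + 2*(0)*conj(1) + 2*(0)*conj(1) + 2*(0)*conj(1)]
      = (1/8)[(2) + (-2) + (0) + (0) + (0)] = 0/8 = 0
  <chi_5*chi_2, chi_2> = (1/8)[1*(2)*conj(1) + 1*(-2)*conj(1) + 2*(0)*conj(1) + 2*(0)*conj(-1) + 2*(0)*conj(-1)]
      = (1/8)[(2) + (-2) + (0) + (0) + (0)] = 0/8 = 0
  <chi_5*chi_2, chi_3> = (1/8)[1*(2)*conj(1) + 1*(-2)*conj(1) + 2*(0)*conj(-1) + 2*(0)*conj(1) + 2*(0)*conj(-1)]
      = (1/8)[(2) + (-2) + (0) + (0) + (0)] = 0/8 = 0
  <chi_5*chi_2, chi_4> = (1/8)[1*(2)*conj(1) + 1*(-2)*conj(1) + 2*(0)*conj(-1) + 2*(0)*conj(-1) + 2*(0)*conj(1)]
      = (1/8)[(2) + (-2) + (0) + (0) + (0)] = 0/8 = 0
  <chi_5*chi_2, chi_5> = (1/8)[1*(2)*conj(2) + 1*(-2)*conj(-2) + 2*(0)*conj(0) + 2*(0)*conj(0) + 2*(0)*conj(0)]
      = (1/8)[(4) + (4) + (0) + (0) + (0)] = 8/8 = 1
Hence the multiplicities are chi_5: 1. Dimension check: dim(chi_5)*dim(chi_2) = 2*1 = 2 and sum (mult * dim) = 1*2 = 2.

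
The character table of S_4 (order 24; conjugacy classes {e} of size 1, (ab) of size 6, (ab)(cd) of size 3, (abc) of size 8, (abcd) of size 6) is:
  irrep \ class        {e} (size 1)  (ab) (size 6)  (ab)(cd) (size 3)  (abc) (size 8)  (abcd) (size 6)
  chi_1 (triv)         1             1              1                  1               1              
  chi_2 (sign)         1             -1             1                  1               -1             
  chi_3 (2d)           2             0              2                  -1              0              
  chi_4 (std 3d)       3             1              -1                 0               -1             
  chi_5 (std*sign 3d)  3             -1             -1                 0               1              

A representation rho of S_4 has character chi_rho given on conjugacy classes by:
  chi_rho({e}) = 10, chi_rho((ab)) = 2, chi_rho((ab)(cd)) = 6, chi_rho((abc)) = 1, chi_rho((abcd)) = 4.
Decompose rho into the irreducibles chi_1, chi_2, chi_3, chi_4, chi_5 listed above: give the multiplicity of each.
Multiplicities: chi_1: 3, chi_2: 0, chi_3: 2, chi_4: 0, chi_5: 1.

Reasoning: Use <chi_rho, chi> = (1/|G|) sum_C |C| * chi_rho(C) * conj(chi(C)) with |G| = 24 for each irreducible chi in the table:
  <chi_rho, chi_1> = (1/24)[1*(10)*conj(1) + 6*(2)*conj(1) + 3*(6)*conj(1) + 8*(1)*conj(1) + 6*(4)*conj(1)]
      = (1/24)[(10) + (12) + (18) + (8) + (24)] = 72/24 = 3
  <chi_rho, chi_2> = (1/24)[1*(10)*conj(1) + 6*(2)*conj(-1) + 3*(6)*conj(1) + 8*(1)*conj(1) + 6*(4)*conj(-1)]
      = (1/24)[(10) + (-12) + (18) + (8) + (-24)] = 0/24 = 0
  <chi_rho, chi_3> = (1/24)[1*(10)*conj(2) + 6*(2)*conj(0) + 3*(6)*conj(2) + 8*(1)*conj(-1) + 6*(4)*conj(0)]
      = (1/24)[(20) + (0) + (36) + (-8) + (0)] = 48/24 = 2
  <chi_rho, chi_4> = (1/24)[1*(10)*conj(3) + 6*(2)*conj(1) + 3*(6)*conj(-1) + 8*(1)*conj(0) + 6*(4)*conj(-1)]
      = (1/24)[(30) + (12) + (-18) + (0) + (-24)] = 0/24 = 0
  <chi_rho, chi_5> = (1/24)[1*(10)*conj(3) + 6*(2)*conj(-1) + 3*(6)*conj(-1) + 8*(1)*conj(0) + 6*(4)*conj(1)]
      = (1/24)[(30) + (-12) + (-18) + (0) + (24)] = 24/24 = 1
Dimension check: dim(rho) = sum (mult * dim) = 3*1 + 0*1 + 2*2 + 0*3 + 1*3 = 10 = chi_rho(e) = 10.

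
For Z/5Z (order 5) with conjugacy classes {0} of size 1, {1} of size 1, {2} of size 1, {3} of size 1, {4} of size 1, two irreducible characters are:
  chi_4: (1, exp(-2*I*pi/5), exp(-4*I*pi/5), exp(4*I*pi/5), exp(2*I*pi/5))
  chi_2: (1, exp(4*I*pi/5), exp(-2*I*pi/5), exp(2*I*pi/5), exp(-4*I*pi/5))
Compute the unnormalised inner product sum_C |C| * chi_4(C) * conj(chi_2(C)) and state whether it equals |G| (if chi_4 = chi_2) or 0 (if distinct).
Sum = 0; so <chi_4, chi_2> = 0 (distinct irreducibles are orthogonal).

Compute term by term over conjugacy classes (|C| * chi_4(C) * conj(chi_2(C))):
  1*(1)*conj(1) + 1*(exp(-2*I*pi/5))*conj(exp(4*I*pi/5)) + 1*(exp(-4*I*pi/5))*conj(exp(-2*I*pi/5)) + 1*(exp(4*I*pi/5))*conj(exp(2*I*pi/5)) + 1*(exp(2*I*pi/5))*conj(exp(-4*I*pi/5))
  = (1) + (exp(4*I*pi/5)) + (exp(-2*I*pi/5)) + (exp(2*I*pi/5)) + (exp(-4*I*pi/5))
  = 0.
(Exp terms are combined using exp(i*s)*conj(exp(i*t)) = exp(i*(s-t)), and sums of them are collapsed using the identity that for every m > 1 the m distinct m-th roots of unity sum to 0, e.g. 1 + exp(2*I*pi/3) + exp(-2*I*pi/3) = 0.)
Dividing by |G| = 5 gives 0/5 = 0, matching the row-orthogonality relation <chi_4, chi_2> = [chi_4 = chi_2].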